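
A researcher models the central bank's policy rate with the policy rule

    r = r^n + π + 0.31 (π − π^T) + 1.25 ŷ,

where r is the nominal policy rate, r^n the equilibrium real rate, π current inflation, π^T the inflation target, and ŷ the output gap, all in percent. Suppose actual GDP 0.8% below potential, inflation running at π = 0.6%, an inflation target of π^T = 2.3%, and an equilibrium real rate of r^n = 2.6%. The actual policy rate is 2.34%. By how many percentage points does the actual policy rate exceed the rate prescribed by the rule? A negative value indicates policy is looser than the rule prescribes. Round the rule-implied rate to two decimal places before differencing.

0.67 pp

Output 0.8% below potential → ŷ = -0.8.
r = 2.6 + 0.6 + 0.31 × (0.6 − 2.3) + 1.25 × (-0.8)
   = 2.6 + 0.6 − 0.527 − 1 = 1.67
Deviation = 2.34 − 1.67 = 0.67 pp.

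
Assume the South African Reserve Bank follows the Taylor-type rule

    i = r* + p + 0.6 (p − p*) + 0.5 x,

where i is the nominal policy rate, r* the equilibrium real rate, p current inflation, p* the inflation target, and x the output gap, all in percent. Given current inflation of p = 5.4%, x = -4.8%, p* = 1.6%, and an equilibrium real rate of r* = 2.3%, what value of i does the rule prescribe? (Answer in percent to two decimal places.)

i = 2.3 + 5.4 + 0.6 × (5.4 − 1.6) + 0.5 × (-4.8)
   = 2.3 + 5.4 + 2.28 − 2.4 = 7.58

7.58%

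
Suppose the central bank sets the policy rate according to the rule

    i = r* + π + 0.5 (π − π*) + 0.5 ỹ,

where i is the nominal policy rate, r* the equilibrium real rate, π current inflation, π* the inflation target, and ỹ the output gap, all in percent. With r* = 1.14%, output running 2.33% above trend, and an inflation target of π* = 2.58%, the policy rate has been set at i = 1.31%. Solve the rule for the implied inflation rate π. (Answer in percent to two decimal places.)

0.20%

Output 2.33% above potential → ỹ = 2.33.
Collecting π: i = r* + (1 + 0.5) π − 0.5 π* + 0.5 ỹ
1.5 π = 1.31 − 1.14 + 0.5 × 2.58 − 0.5 × 2.33 = 0.295
π = 0.295 / 1.5 = 0.20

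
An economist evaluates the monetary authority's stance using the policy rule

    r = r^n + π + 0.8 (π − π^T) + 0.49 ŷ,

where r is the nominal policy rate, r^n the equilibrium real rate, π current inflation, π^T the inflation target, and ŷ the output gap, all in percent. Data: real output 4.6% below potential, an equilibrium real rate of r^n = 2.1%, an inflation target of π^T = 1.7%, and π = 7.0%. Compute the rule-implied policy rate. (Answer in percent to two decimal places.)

Output 4.6% below potential → ŷ = -4.6.
r = 2.1 + 7.0 + 0.8 × (7.0 − 1.7) + 0.49 × (-4.6)
   = 2.1 + 7 + 4.24 − 2.254 = 11.09

11.09%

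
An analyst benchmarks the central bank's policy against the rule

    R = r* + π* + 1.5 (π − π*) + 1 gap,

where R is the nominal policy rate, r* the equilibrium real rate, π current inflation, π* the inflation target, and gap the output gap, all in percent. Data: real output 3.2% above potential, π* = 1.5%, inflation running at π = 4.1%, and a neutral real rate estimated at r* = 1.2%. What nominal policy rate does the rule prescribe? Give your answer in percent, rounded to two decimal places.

Output 3.2% above potential → gap = 3.2.
R = 1.2 + 1.5 + 1.5 × (4.1 − 1.5) + 1 × 3.2
   = 1.2 + 1.5 + 3.9 + 3.2 = 9.80

9.80%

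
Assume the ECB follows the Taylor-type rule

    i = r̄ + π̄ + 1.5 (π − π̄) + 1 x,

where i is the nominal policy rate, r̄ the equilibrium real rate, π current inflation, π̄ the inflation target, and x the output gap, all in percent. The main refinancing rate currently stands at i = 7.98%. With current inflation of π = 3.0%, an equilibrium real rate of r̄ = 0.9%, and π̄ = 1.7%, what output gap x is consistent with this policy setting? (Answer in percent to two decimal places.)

3.43%

1 x = 7.98 − 0.9 − 1.7 − 1.5 × (3.0 − 1.7) = 3.43
x = 3.43 / 1 = 3.43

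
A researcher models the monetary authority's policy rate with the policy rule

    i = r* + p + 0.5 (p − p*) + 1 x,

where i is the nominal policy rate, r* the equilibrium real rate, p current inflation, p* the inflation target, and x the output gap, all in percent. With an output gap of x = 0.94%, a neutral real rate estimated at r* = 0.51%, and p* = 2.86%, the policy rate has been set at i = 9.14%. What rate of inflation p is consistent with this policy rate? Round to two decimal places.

Collecting p: i = r* + (1 + 0.5) p − 0.5 p* + 1 x
1.5 p = 9.14 − 0.51 + 0.5 × 2.86 − 1 × 0.94 = 9.12
p = 9.12 / 1.5 = 6.08

6.08%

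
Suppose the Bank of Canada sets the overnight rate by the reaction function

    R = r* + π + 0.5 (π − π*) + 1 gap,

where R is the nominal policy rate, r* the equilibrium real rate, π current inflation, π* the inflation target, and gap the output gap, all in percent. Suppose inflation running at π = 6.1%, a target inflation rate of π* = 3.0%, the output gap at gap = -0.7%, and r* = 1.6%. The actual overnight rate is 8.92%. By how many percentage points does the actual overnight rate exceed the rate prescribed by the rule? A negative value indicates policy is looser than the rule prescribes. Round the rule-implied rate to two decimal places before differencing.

R = 1.6 + 6.1 + 0.5 × (6.1 − 3.0) + 1 × (-0.7)
   = 1.6 + 6.1 + 1.55 − 0.7 = 8.55
Deviation = 8.92 − 8.55 = 0.37 pp.

0.37 pp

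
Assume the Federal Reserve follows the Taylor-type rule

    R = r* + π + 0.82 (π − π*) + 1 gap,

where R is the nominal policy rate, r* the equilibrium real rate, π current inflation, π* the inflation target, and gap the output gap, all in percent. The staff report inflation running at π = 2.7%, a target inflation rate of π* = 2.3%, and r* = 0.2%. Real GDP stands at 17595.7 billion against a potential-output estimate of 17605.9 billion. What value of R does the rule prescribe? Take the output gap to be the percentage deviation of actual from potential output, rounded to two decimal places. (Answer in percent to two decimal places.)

Output gap = 100 × (17595.7 − 17605.9) / 17605.9 = -0.06%.
R = 0.20 + 2.70 + 0.82 × (2.70 − 2.30) + 1 × (-0.06)
   = 0.20 + 2.7 + 0.328 − 0.06 = 3.17

3.17%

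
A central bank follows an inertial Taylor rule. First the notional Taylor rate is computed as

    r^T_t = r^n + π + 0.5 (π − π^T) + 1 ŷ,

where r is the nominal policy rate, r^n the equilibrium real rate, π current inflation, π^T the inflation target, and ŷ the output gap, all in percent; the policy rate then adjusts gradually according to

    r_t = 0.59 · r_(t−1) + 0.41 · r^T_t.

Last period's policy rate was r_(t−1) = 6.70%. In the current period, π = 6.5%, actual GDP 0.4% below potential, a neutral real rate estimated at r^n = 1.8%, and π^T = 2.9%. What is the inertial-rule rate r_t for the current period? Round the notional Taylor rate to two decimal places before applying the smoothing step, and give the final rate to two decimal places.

7.93%

Output 0.4% below potential → ŷ = -0.4.
r^T_t = 1.8 + 6.5 + 0.5 × (6.5 − 2.9) + 1 × (-0.4)
   = 1.8 + 6.5 + 1.8 − 0.4 = 9.70
r_t = 0.59 × 6.70 + 0.41 × 9.70 = 3.953 + 3.977 = 7.93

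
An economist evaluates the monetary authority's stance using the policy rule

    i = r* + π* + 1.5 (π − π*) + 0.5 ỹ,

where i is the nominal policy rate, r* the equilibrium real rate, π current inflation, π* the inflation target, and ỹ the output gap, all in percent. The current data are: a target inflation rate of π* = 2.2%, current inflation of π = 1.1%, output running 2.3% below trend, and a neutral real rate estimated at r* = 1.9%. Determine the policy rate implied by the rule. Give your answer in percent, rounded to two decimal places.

1.30%

Output 2.3% below potential → ỹ = -2.3.
i = 1.9 + 2.2 + 1.5 × (1.1 − 2.2) + 0.5 × (-2.3)
   = 1.9 + 2.2 − 1.65 − 1.15 = 1.30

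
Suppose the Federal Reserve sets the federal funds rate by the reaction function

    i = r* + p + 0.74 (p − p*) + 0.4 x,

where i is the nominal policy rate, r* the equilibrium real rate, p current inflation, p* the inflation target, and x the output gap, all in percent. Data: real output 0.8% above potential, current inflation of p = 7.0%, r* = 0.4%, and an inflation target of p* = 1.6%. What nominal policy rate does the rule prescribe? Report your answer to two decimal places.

11.72%

Output 0.8% above potential → x = 0.8.
i = 0.4 + 7.0 + 0.74 × (7.0 − 1.6) + 0.4 × 0.8
   = 0.4 + 7 + 3.996 + 0.32 = 11.72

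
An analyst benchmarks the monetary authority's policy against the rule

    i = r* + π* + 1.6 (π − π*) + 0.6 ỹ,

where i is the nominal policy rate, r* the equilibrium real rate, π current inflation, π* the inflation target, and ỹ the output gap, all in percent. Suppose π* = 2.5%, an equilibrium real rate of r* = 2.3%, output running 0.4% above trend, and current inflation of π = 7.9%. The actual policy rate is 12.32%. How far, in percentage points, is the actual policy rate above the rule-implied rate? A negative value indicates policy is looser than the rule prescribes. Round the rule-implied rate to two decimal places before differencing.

-1.36 pp

Output 0.4% above potential → ỹ = 0.4.
i = 2.3 + 2.5 + 1.6 × (7.9 − 2.5) + 0.6 × 0.4
   = 2.3 + 2.5 + 8.64 + 0.24 = 13.68
Deviation = 12.32 − 13.68 = -1.36 pp.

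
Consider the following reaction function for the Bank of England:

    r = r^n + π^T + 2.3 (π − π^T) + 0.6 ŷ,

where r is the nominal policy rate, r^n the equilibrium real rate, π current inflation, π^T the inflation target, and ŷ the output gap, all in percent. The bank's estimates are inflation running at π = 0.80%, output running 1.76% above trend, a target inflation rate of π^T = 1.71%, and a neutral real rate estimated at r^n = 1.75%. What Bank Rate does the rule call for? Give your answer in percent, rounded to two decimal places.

Output 1.76% above potential → ŷ = 1.76.
r = 1.75 + 1.71 + 2.3 × (0.80 − 1.71) + 0.6 × 1.76
   = 1.75 + 1.71 − 2.093 + 1.056 = 2.42

2.42%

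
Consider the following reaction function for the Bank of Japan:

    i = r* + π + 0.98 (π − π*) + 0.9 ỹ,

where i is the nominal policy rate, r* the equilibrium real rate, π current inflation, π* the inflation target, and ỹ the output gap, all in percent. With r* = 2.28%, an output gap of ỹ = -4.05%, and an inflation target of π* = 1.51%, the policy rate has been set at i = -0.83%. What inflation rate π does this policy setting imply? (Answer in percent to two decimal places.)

Collecting π: i = r* + (1 + 0.98) π − 0.98 π* + 0.9 ỹ
1.98 π = -0.83 − 2.28 + 0.98 × 1.51 − 0.9 × (-4.05) = 2.0148
π = 2.0148 / 1.98 = 1.02

1.02%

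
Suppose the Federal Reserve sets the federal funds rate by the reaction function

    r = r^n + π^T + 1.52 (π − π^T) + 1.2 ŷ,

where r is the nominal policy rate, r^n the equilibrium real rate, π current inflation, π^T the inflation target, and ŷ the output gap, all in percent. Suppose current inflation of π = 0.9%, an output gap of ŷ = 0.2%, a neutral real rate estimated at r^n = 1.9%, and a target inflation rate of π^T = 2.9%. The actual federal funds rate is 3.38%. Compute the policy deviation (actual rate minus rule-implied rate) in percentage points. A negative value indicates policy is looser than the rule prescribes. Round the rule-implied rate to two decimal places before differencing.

1.38 pp

r = 1.9 + 2.9 + 1.52 × (0.9 − 2.9) + 1.2 × 0.2
   = 1.9 + 2.9 − 3.04 + 0.24 = 2.00
Deviation = 3.38 − 2.00 = 1.38 pp.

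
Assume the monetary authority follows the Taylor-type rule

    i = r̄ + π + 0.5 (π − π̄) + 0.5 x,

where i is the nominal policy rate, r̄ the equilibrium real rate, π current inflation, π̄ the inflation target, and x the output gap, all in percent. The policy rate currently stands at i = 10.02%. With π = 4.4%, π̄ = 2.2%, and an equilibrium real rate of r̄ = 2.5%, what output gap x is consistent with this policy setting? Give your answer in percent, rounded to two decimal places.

0.5 x = 10.02 − 2.5 − 4.4 − 0.5 × (4.4 − 2.2) = 2.02
x = 2.02 / 0.5 = 4.04

4.04%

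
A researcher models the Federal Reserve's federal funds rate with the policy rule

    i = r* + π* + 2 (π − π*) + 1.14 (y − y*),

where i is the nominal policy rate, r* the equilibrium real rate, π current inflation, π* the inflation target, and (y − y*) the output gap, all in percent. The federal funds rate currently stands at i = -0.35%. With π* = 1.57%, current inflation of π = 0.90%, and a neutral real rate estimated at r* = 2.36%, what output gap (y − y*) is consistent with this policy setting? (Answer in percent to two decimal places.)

-2.58%

1.14 (y − y*) = -0.35 − 2.36 − 1.57 − 2 × (0.90 − 1.57) = -2.94
(y − y*) = -2.94 / 1.14 = -2.58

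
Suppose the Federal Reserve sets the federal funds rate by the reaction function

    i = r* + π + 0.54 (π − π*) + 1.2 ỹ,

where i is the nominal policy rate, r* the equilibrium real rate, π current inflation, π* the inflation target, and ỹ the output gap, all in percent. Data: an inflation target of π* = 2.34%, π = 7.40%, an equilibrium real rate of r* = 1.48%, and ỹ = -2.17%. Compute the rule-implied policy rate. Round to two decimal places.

i = 1.48 + 7.40 + 0.54 × (7.40 − 2.34) + 1.2 × (-2.17)
   = 1.48 + 7.4 + 2.7324 − 2.604 = 9.01

9.01%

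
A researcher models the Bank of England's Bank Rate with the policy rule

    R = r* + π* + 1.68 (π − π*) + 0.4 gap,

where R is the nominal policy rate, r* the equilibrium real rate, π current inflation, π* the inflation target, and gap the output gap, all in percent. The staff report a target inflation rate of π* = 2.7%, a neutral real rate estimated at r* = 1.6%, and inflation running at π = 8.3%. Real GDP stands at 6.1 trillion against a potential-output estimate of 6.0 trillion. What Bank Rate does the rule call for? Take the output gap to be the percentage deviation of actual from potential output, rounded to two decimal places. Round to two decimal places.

Output gap = 100 × (6.1 − 6.0) / 6.0 = 1.67%.
R = 1.60 + 2.70 + 1.68 × (8.30 − 2.70) + 0.4 × 1.67
   = 1.60 + 2.7 + 9.408 + 0.668 = 14.38

14.38%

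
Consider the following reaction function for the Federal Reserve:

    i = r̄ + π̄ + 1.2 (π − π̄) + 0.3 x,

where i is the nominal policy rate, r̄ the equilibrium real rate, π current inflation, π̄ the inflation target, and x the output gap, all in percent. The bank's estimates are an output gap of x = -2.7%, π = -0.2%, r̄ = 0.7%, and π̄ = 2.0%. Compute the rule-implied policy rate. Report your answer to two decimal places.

-0.75%

i = 0.7 + 2.0 + 1.2 × (-0.2 − 2.0) + 0.3 × (-2.7)
   = 0.7 + 2 − 2.64 − 0.81 = -0.75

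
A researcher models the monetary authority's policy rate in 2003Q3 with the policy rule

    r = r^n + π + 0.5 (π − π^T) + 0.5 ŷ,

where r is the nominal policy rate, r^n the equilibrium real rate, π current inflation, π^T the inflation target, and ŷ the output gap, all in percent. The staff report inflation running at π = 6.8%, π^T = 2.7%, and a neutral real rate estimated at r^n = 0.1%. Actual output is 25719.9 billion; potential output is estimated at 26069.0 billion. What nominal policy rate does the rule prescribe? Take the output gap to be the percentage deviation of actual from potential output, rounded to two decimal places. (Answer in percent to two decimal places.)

Output gap = 100 × (25719.9 − 26069.0) / 26069.0 = -1.34%.
r = 0.10 + 6.80 + 0.5 × (6.80 − 2.70) + 0.5 × (-1.34)
   = 0.10 + 6.8 + 2.05 − 0.67 = 8.28

8.28%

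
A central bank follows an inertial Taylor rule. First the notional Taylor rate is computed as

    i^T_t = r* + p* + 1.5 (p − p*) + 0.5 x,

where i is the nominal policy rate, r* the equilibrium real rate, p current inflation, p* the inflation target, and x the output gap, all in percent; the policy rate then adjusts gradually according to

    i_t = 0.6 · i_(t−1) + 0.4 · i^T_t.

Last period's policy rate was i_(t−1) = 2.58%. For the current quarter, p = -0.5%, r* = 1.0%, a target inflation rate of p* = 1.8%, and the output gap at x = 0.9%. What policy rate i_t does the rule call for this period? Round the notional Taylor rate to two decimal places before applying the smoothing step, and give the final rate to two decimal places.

i^T_t = 1.0 + 1.8 + 1.5 × (-0.5 − 1.8) + 0.5 × 0.9
   = 1.0 + 1.8 − 3.45 + 0.45 = -0.20
i_t = 0.6 × 2.58 + 0.4 × (-0.20) = 1.548 − 0.08 = 1.47

1.47%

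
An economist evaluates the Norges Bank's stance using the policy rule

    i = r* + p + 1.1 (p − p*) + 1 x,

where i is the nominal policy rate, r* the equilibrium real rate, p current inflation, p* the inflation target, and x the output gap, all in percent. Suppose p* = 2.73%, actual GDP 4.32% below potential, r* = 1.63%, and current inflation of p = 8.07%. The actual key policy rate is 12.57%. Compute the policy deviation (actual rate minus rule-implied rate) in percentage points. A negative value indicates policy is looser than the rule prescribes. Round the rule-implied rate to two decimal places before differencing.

Output 4.32% below potential → x = -4.32.
i = 1.63 + 8.07 + 1.1 × (8.07 − 2.73) + 1 × (-4.32)
   = 1.63 + 8.07 + 5.874 − 4.32 = 11.25
Deviation = 12.57 − 11.25 = 1.32 pp.

1.32 pp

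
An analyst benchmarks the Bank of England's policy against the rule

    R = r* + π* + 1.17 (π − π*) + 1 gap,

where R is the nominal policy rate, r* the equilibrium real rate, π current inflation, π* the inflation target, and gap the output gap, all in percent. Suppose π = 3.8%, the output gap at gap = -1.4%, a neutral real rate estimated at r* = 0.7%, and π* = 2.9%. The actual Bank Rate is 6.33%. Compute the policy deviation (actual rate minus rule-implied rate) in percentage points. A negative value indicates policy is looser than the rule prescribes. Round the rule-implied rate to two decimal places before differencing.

R = 0.7 + 2.9 + 1.17 × (3.8 − 2.9) + 1 × (-1.4)
   = 0.7 + 2.9 + 1.053 − 1.4 = 3.25
Deviation = 6.33 − 3.25 = 3.08 pp.

3.08 pp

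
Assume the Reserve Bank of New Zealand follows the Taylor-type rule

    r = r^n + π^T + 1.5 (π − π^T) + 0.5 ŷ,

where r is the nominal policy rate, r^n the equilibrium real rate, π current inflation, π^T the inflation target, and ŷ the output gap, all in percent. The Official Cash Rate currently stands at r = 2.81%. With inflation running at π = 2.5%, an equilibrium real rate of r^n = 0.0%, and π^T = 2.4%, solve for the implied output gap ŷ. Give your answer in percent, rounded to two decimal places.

0.5 ŷ = 2.81 − 0.0 − 2.4 − 1.5 × (2.5 − 2.4) = 0.26
ŷ = 0.26 / 0.5 = 0.52

0.52%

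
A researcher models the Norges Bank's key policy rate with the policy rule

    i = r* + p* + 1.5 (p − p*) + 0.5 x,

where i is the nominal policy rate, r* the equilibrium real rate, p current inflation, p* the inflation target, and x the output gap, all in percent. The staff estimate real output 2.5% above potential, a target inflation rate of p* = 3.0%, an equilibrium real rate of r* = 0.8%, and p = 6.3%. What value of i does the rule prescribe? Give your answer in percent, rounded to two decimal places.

Output 2.5% above potential → x = 2.5.
i = 0.8 + 3.0 + 1.5 × (6.3 − 3.0) + 0.5 × 2.5
   = 0.8 + 3 + 4.95 + 1.25 = 10.00

10.00%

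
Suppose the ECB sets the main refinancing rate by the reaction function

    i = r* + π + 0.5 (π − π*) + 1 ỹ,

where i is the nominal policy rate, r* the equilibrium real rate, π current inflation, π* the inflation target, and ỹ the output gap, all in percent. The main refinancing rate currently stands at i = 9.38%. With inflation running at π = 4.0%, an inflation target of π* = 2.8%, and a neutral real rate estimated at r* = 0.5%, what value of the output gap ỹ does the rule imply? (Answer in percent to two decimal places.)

1 ỹ = 9.38 − 0.5 − 4.0 − 0.5 × (4.0 − 2.8) = 4.28
ỹ = 4.28 / 1 = 4.28

4.28%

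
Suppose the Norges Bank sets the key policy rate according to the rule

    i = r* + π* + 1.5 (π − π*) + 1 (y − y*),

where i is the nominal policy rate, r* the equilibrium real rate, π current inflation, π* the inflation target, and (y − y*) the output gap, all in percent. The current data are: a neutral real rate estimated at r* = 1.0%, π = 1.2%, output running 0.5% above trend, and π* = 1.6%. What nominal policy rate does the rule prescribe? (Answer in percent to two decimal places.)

Output 0.5% above potential → (y − y*) = 0.5.
i = 1.0 + 1.6 + 1.5 × (1.2 − 1.6) + 1 × 0.5
   = 1.0 + 1.6 − 0.6 + 0.5 = 2.50

2.50%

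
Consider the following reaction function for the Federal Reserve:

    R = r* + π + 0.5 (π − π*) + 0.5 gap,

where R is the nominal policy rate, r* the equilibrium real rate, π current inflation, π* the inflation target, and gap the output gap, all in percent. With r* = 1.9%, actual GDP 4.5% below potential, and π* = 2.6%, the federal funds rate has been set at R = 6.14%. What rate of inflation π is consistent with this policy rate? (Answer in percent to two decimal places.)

5.19%

Output 4.5% below potential → gap = -4.5.
Collecting π: R = r* + (1 + 0.5) π − 0.5 π* + 0.5 gap
1.5 π = 6.14 − 1.9 + 0.5 × 2.6 − 0.5 × (-4.5) = 7.79
π = 7.79 / 1.5 = 5.19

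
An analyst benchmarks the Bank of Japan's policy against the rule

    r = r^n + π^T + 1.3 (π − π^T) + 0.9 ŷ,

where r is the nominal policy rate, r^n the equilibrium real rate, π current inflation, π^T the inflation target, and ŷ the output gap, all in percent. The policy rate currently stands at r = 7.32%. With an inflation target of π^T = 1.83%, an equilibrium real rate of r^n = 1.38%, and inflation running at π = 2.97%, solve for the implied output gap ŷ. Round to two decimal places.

2.92%

0.9 ŷ = 7.32 − 1.38 − 1.83 − 1.3 × (2.97 − 1.83) = 2.628
ŷ = 2.628 / 0.9 = 2.92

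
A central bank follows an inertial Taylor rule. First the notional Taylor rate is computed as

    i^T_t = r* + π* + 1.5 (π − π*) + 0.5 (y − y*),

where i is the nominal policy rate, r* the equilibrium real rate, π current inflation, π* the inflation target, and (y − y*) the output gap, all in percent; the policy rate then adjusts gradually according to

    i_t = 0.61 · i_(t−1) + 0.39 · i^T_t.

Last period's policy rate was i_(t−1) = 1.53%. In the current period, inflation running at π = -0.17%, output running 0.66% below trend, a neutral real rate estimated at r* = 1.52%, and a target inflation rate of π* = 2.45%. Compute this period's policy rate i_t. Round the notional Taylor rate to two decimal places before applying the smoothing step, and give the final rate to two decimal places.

Output 0.66% below potential → (y − y*) = -0.66.
i^T_t = 1.52 + 2.45 + 1.5 × (-0.17 − 2.45) + 0.5 × (-0.66)
   = 1.52 + 2.45 − 3.93 − 0.33 = -0.29
i_t = 0.61 × 1.53 + 0.39 × (-0.29) = 0.9333 − 0.1131 = 0.82

0.82%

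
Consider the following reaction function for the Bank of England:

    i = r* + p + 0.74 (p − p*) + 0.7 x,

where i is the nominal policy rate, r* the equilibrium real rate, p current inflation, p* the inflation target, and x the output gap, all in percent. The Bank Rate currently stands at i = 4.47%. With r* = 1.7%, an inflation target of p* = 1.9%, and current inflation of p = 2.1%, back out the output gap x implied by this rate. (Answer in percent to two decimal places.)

0.75%

0.7 x = 4.47 − 1.7 − 2.1 − 0.74 × (2.1 − 1.9) = 0.522
x = 0.522 / 0.7 = 0.75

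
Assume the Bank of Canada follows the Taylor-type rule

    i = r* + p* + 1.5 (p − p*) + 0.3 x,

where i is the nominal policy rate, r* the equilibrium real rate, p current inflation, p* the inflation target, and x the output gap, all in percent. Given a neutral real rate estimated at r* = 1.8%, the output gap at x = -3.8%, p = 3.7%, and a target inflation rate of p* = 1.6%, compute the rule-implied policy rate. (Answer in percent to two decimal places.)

5.41%

i = 1.8 + 1.6 + 1.5 × (3.7 − 1.6) + 0.3 × (-3.8)
   = 1.8 + 1.6 + 3.15 − 1.14 = 5.41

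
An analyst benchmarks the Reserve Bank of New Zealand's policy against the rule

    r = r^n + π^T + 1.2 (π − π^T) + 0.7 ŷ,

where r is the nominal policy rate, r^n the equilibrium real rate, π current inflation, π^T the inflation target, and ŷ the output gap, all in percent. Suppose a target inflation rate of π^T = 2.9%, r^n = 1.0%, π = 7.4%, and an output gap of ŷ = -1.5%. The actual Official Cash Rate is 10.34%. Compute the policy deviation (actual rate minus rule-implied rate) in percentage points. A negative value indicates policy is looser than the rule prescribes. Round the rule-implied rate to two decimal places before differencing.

2.09 pp

r = 1.0 + 2.9 + 1.2 × (7.4 − 2.9) + 0.7 × (-1.5)
   = 1.0 + 2.9 + 5.4 − 1.05 = 8.25
Deviation = 10.34 − 8.25 = 2.09 pp.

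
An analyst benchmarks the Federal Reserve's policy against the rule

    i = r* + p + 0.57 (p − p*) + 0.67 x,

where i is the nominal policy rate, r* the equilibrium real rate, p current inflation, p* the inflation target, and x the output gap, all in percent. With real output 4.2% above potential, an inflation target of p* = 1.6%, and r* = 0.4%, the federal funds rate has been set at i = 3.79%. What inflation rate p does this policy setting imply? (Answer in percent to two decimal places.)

Output 4.2% above potential → x = 4.2.
Collecting p: i = r* + (1 + 0.57) p − 0.57 p* + 0.67 x
1.57 p = 3.79 − 0.4 + 0.57 × 1.6 − 0.67 × 4.2 = 1.488
p = 1.488 / 1.57 = 0.95

0.95%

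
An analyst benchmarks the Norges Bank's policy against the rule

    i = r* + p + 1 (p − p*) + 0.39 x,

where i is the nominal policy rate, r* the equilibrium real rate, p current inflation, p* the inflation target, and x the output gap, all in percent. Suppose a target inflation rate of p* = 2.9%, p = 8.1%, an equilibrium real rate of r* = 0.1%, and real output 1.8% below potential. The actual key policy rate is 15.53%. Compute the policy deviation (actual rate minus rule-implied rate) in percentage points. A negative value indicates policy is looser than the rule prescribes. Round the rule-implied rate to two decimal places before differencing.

2.83 pp

Output 1.8% below potential → x = -1.8.
i = 0.1 + 8.1 + 1 × (8.1 − 2.9) + 0.39 × (-1.8)
   = 0.1 + 8.1 + 5.2 − 0.702 = 12.70
Deviation = 15.53 − 12.70 = 2.83 pp.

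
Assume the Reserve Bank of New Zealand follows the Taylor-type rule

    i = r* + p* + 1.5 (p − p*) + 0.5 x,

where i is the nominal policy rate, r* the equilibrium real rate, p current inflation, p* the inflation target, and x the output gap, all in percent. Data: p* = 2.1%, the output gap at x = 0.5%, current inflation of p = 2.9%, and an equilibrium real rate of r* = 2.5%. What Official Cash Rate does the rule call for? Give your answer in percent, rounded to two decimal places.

i = 2.5 + 2.1 + 1.5 × (2.9 − 2.1) + 0.5 × 0.5
   = 2.5 + 2.1 + 1.2 + 0.25 = 6.05

6.05%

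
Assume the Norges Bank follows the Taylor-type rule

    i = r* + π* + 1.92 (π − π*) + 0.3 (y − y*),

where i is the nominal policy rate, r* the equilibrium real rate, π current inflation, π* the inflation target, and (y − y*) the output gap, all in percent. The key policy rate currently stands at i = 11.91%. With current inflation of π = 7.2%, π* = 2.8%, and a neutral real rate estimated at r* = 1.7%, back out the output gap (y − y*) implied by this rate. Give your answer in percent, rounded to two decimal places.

-3.46%

0.3 (y − y*) = 11.91 − 1.7 − 2.8 − 1.92 × (7.2 − 2.8) = -1.038
(y − y*) = -1.038 / 0.3 = -3.46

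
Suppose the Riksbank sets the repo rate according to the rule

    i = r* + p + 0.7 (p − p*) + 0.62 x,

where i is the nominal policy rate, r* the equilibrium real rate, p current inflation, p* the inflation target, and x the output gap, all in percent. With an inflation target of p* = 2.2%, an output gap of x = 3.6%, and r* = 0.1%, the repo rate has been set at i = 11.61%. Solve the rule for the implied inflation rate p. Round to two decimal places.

6.36%

Collecting p: i = r* + (1 + 0.7) p − 0.7 p* + 0.62 x
1.7 p = 11.61 − 0.1 + 0.7 × 2.2 − 0.62 × 3.6 = 10.818
p = 10.818 / 1.7 = 6.36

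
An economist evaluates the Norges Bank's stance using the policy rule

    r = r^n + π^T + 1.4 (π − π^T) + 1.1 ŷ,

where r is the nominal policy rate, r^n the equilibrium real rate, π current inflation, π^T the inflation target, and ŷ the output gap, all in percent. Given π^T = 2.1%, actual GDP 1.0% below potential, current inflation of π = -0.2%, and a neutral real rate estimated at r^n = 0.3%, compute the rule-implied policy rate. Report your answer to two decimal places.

-1.92%

Output 1.0% below potential → ŷ = -1.0.
r = 0.3 + 2.1 + 1.4 × (-0.2 − 2.1) + 1.1 × (-1.0)
   = 0.3 + 2.1 − 3.22 − 1.1 = -1.92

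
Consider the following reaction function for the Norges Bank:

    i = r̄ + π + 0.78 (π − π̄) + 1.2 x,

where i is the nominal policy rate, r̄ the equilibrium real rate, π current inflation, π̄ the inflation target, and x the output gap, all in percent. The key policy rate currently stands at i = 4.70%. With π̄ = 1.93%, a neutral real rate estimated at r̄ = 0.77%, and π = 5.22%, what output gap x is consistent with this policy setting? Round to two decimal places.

-3.21%

1.2 x = 4.70 − 0.77 − 5.22 − 0.78 × (5.22 − 1.93) = -3.8562
x = -3.8562 / 1.2 = -3.21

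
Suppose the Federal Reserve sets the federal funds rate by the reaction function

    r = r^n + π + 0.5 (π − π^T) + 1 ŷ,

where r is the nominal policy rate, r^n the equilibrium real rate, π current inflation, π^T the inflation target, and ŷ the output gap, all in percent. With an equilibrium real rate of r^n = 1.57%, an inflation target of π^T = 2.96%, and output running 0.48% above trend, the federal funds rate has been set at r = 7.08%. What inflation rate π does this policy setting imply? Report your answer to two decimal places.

4.34%

Output 0.48% above potential → ŷ = 0.48.
Collecting π: r = r^n + (1 + 0.5) π − 0.5 π^T + 1 ŷ
1.5 π = 7.08 − 1.57 + 0.5 × 2.96 − 1 × 0.48 = 6.51
π = 6.51 / 1.5 = 4.34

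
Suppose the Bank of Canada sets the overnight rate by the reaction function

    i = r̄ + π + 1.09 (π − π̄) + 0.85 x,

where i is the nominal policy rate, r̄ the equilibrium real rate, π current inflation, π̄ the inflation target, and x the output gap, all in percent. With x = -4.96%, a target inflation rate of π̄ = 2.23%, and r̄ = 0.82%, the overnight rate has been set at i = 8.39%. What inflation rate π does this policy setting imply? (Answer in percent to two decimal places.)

6.80%

Collecting π: i = r̄ + (1 + 1.09) π − 1.09 π̄ + 0.85 x
2.09 π = 8.39 − 0.82 + 1.09 × 2.23 − 0.85 × (-4.96) = 14.2167
π = 14.2167 / 2.09 = 6.80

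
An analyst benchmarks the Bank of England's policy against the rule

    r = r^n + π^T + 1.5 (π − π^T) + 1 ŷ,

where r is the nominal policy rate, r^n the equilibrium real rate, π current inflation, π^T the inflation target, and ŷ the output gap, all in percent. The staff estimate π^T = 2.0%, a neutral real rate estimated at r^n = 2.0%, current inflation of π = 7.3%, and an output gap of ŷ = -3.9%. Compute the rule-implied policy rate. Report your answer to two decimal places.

8.05%

r = 2.0 + 2.0 + 1.5 × (7.3 − 2.0) + 1 × (-3.9)
   = 2.0 + 2 + 7.95 − 3.9 = 8.05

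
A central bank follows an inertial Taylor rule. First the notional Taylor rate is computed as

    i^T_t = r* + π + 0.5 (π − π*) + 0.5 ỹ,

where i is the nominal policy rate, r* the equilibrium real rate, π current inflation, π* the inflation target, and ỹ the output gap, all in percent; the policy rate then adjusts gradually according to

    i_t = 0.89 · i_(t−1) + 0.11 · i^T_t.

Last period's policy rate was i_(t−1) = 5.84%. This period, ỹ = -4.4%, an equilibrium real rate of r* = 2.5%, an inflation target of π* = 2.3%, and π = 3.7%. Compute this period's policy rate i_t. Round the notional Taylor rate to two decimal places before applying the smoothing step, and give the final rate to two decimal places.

5.71%

i^T_t = 2.5 + 3.7 + 0.5 × (3.7 − 2.3) + 0.5 × (-4.4)
   = 2.5 + 3.7 + 0.7 − 2.2 = 4.70
i_t = 0.89 × 5.84 + 0.11 × 4.70 = 5.1976 + 0.517 = 5.71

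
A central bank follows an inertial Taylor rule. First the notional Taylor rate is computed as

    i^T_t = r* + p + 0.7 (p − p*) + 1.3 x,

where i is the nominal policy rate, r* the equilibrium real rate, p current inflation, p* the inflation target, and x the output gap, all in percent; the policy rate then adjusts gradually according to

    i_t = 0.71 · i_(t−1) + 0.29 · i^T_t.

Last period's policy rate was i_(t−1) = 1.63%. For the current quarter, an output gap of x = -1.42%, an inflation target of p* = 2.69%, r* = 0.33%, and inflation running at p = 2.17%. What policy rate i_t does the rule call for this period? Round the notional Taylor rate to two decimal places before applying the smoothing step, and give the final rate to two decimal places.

1.24%

i^T_t = 0.33 + 2.17 + 0.7 × (2.17 − 2.69) + 1.3 × (-1.42)
   = 0.33 + 2.17 − 0.364 − 1.846 = 0.29
i_t = 0.71 × 1.63 + 0.29 × 0.29 = 1.1573 + 0.0841 = 1.24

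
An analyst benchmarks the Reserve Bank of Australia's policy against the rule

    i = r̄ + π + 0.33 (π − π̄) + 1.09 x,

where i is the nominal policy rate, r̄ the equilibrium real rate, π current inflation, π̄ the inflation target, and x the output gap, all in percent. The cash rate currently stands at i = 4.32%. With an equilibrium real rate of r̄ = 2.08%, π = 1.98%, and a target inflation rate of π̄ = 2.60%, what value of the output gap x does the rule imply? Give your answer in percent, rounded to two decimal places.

0.43%

1.09 x = 4.32 − 2.08 − 1.98 − 0.33 × (1.98 − 2.60) = 0.4646
x = 0.4646 / 1.09 = 0.43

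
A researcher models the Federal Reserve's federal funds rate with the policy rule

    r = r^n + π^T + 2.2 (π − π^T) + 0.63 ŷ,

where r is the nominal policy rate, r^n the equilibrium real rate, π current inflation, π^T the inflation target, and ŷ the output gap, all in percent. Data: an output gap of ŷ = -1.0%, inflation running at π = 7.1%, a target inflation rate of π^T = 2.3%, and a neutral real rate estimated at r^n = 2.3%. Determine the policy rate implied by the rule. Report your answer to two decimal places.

r = 2.3 + 2.3 + 2.2 × (7.1 − 2.3) + 0.63 × (-1.0)
   = 2.3 + 2.3 + 10.56 − 0.63 = 14.53

14.53%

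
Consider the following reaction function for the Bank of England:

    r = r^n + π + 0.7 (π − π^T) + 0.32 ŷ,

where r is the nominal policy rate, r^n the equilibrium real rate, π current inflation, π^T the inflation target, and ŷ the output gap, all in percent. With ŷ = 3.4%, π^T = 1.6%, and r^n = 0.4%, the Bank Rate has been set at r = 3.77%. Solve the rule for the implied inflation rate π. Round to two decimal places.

2.00%

Collecting π: r = r^n + (1 + 0.7) π − 0.7 π^T + 0.32 ŷ
1.7 π = 3.77 − 0.4 + 0.7 × 1.6 − 0.32 × 3.4 = 3.402
π = 3.402 / 1.7 = 2.00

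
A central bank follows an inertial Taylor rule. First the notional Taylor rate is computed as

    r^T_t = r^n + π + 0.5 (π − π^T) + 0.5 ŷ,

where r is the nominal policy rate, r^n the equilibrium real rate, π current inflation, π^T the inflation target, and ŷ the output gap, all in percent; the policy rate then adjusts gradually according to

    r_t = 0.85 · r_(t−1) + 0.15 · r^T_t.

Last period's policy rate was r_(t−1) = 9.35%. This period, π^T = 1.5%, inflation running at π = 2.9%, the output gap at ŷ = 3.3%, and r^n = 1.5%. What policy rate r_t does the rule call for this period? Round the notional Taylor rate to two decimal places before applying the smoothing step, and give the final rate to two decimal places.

r^T_t = 1.5 + 2.9 + 0.5 × (2.9 − 1.5) + 0.5 × 3.3
   = 1.5 + 2.9 + 0.7 + 1.65 = 6.75
r_t = 0.85 × 9.35 + 0.15 × 6.75 = 7.9475 + 1.0125 = 8.96

8.96%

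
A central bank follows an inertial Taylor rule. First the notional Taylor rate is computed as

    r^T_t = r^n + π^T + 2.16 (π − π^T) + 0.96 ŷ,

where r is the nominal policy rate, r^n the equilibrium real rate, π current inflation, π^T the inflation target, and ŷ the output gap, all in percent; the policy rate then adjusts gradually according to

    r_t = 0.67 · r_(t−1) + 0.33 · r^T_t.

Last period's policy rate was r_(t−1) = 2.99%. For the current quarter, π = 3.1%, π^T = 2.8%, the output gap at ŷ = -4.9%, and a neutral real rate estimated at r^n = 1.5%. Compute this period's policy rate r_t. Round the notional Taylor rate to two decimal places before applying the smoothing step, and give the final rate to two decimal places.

r^T_t = 1.5 + 2.8 + 2.16 × (3.1 − 2.8) + 0.96 × (-4.9)
   = 1.5 + 2.8 + 0.648 − 4.704 = 0.24
r_t = 0.67 × 2.99 + 0.33 × 0.24 = 2.0033 + 0.0792 = 2.08

2.08%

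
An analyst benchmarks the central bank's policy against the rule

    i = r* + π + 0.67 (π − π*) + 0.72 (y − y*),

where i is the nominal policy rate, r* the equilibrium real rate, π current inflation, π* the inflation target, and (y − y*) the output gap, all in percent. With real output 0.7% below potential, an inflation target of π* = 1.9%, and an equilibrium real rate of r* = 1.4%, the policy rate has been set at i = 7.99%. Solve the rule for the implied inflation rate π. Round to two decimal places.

5.01%

Output 0.7% below potential → (y − y*) = -0.7.
Collecting π: i = r* + (1 + 0.67) π − 0.67 π* + 0.72 (y − y*)
1.67 π = 7.99 − 1.4 + 0.67 × 1.9 − 0.72 × (-0.7) = 8.367
π = 8.367 / 1.67 = 5.01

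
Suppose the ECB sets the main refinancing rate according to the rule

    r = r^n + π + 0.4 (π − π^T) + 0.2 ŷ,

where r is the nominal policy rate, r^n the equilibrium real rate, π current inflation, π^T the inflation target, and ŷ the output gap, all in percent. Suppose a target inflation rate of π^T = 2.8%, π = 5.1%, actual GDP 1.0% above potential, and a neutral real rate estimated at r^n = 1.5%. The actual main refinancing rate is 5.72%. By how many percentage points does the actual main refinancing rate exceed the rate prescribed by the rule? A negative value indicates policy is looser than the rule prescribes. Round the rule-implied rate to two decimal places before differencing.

-2.00 pp

Output 1.0% above potential → ŷ = 1.0.
r = 1.5 + 5.1 + 0.4 × (5.1 − 2.8) + 0.2 × 1.0
   = 1.5 + 5.1 + 0.92 + 0.2 = 7.72
Deviation = 5.72 − 7.72 = -2.00 pp.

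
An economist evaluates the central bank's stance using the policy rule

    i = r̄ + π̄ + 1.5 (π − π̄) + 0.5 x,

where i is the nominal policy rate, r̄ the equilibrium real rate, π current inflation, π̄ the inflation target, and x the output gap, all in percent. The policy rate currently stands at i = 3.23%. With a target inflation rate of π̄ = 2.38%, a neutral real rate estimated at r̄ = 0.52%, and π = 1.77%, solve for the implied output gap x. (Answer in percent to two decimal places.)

0.5 x = 3.23 − 0.52 − 2.38 − 1.5 × (1.77 − 2.38) = 1.245
x = 1.245 / 0.5 = 2.49

2.49%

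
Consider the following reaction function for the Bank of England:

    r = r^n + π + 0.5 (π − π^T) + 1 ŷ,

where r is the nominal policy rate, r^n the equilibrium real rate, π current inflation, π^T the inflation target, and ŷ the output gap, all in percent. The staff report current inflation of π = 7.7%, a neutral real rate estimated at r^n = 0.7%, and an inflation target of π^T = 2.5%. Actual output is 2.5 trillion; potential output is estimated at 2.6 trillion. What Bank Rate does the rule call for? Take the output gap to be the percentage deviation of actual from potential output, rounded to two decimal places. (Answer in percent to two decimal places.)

Output gap = 100 × (2.5 − 2.6) / 2.6 = -3.85%.
r = 0.70 + 7.70 + 0.5 × (7.70 − 2.50) + 1 × (-3.85)
   = 0.70 + 7.7 + 2.6 − 3.85 = 7.15

7.15%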